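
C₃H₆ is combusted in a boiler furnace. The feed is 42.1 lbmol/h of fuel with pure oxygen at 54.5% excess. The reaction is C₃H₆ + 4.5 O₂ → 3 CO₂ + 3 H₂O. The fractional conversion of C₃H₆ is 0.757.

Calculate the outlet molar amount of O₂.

Stoichiometric O₂ = 4.5 × 42.1 = 189.5 lbmol/h; O₂ fed = 189.5 × 1.545 = 292.7 lbmol/h.
Fuel reacted = 0.757 × 42.1 → ξ = 31.87 lbmol/h.
Outlet (n = n₀ + ν ξ):
  C₃H₆: 42.1 − 1(31.87) = 10.23
  O₂: 292.7 − 4.5(31.87) = 149.3
  CO₂: 0 + 3(31.87) = 95.61
  H₂O: 0 + 3(31.87) = 95.61

149 lbmol/h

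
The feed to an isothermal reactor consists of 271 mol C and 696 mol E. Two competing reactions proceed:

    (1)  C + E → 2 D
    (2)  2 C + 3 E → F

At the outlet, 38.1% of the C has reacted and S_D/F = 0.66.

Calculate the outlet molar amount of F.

Conversion of C: C consumed = 0.381 × 271 = 103.3 mol = 1ξ₁ + 2ξ₂.
Selectivity: 2ξ₁ / (1ξ₂) = 0.66 → ξ₁ = 0.33 ξ₂.
Substitute: (1·0.33 + 2) ξ₂ = 103.3 → ξ₂ = 44.31 mol, ξ₁ = 14.62 mol.
Outlet amounts (n = n₀ + Σ ν·ξ):
  C: 271 − 1(14.62) − 2(44.31) = 167.7
  E: 696 − 1(14.62) − 3(44.31) = 548.4
  D: 0 + 2(14.62) = 29.25
  F: 0 + 1(44.31) = 44.31

44.3 mol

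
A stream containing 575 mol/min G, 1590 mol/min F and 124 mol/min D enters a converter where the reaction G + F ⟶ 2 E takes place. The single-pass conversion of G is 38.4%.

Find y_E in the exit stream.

G reacted = 0.384 × 575 = 220.8 mol/min; ν_G = −1, so ξ = 220.8/1 = 220.8 mol/min.
Outlet amounts (n = n₀ + ν ξ):
  G: 575 − 1(220.8) = 354.2
  F: 1590 − 1(220.8) = 1369
  E: 0 + 2(220.8) = 441.6
  D: 124 (inert)
Total out = 2289 mol/min; y_E = 441.6 / 2289 = 0.1929.

0.193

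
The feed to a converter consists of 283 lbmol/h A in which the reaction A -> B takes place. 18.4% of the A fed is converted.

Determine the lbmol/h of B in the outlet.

52.1 lbmol/h

A reacted = 0.184 × 283 = 52.07 lbmol/h; ν_A = −1, so ξ = 52.07/1 = 52.07 lbmol/h.
Outlet amounts (n = n₀ + ν ξ):
  A: 283 − 1(52.07) = 230.9
  B: 0 + 1(52.07) = 52.07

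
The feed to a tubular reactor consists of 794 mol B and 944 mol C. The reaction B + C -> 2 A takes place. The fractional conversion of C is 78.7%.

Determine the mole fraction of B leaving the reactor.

0.0294

C reacted = 0.787 × 944 = 742.9 mol; ν_C = −1, so ξ = 742.9/1 = 742.9 mol.
Outlet amounts (n = n₀ + ν ξ):
  B: 794 − 1(742.9) = 51.07
  C: 944 − 1(742.9) = 201.1
  A: 0 + 2(742.9) = 1486
Total out = 1738 mol; y_B = 51.07 / 1738 = 0.02939.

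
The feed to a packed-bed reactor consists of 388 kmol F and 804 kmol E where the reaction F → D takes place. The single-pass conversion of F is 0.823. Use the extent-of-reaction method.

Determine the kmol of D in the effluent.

319 kmol

F reacted = 0.823 × 388 = 319.3 kmol; ν_F = −1, so ξ = 319.3/1 = 319.3 kmol.
Outlet amounts (n = n₀ + ν ξ):
  F: 388 − 1(319.3) = 68.68
  D: 0 + 1(319.3) = 319.3
  E: 804 (inert)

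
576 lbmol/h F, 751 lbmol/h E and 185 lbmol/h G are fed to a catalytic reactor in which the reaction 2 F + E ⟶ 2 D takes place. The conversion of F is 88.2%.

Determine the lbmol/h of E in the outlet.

F reacted = 0.882 × 576 = 508 lbmol/h; ν_F = −2, so ξ = 508/2 = 254 lbmol/h.
Outlet amounts (n = n₀ + ν ξ):
  F: 576 − 2(254) = 67.97
  E: 751 − 1(254) = 497
  D: 0 + 2(254) = 508
  G: 185 (inert)

497 lbmol/h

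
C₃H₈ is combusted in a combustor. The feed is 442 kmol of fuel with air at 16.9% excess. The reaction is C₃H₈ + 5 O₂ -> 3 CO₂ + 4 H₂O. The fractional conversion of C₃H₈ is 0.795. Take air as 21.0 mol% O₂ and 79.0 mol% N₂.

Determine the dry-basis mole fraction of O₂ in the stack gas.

Stoichiometric O₂ = 5 × 442 = 2210 kmol; O₂ fed = 2210 × 1.169 = 2583 kmol.
N₂ fed = 2583 × 79/21 = 9719 kmol.
Fuel reacted = 0.795 × 442 → ξ = 351.4 kmol.
Outlet (n = n₀ + ν ξ):
  C₃H₈: 442 − 1(351.4) = 90.61
  O₂: 2583 − 5(351.4) = 826.5
  N₂: 9719 (inert)
  CO₂: 0 + 3(351.4) = 1054
  H₂O: 0 + 4(351.4) = 1406
Dry total = 11690 kmol; y_O₂ (dry) = 826.5 / 11690 = 0.0707.

0.0707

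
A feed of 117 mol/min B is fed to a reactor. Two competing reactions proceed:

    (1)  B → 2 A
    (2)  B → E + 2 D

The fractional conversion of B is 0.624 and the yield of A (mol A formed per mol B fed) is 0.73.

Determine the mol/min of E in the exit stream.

Yield of A: 2ξ₁ / 117 = 0.73 → ξ₁ = 42.7 mol/min.
Conversion of B: 1ξ₁ + 1ξ₂ = 0.624 × 117 = 73.01 → ξ₂ = 30.3 mol/min.
Outlet amounts (n = n₀ + Σ ν·ξ):
  B: 117 − 1(42.7) − 1(30.3) = 43.99
  A: 0 + 2(42.7) = 85.41
  E: 0 + 1(30.3) = 30.3
  D: 0 + 2(30.3) = 60.61

30.3 mol/min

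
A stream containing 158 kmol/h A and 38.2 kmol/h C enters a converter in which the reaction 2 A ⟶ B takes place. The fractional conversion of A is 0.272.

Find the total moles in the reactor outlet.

A reacted = 0.272 × 158 = 42.98 kmol/h; ν_A = −2, so ξ = 42.98/2 = 21.49 kmol/h.
Outlet amounts (n = n₀ + ν ξ):
  A: 158 − 2(21.49) = 115
  B: 0 + 1(21.49) = 21.49
  C: 38.2 (inert)
Total out = 115 + 21.49 + 38.2 = 174.7 kmol/h.

175 kmol/h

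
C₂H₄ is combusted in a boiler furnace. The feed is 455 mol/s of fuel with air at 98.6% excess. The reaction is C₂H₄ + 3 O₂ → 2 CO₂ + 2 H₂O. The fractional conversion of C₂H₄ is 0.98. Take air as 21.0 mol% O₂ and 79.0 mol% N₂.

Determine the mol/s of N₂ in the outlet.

Stoichiometric O₂ = 3 × 455 = 1365 mol/s; O₂ fed = 1365 × 1.986 = 2711 mol/s.
N₂ fed = 2711 × 79/21 = 10200 mol/s.
Fuel reacted = 0.98 × 455 → ξ = 445.9 mol/s.
Outlet (n = n₀ + ν ξ):
  C₂H₄: 455 − 1(445.9) = 9.1
  O₂: 2711 − 3(445.9) = 1373
  N₂: 10200 (inert)
  CO₂: 0 + 2(445.9) = 891.8
  H₂O: 0 + 2(445.9) = 891.8

10200 mol/s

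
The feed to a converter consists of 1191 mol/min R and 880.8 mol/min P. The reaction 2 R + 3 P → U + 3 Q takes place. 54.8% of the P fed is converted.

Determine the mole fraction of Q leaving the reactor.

0.253

P reacted = 0.548 × 880.8 = 482.7 mol/min; ν_P = −3, so ξ = 482.7/3 = 160.9 mol/min.
Outlet amounts (n = n₀ + ν ξ):
  R: 1191 − 2(160.9) = 869.2
  P: 880.8 − 3(160.9) = 398.1
  U: 0 + 1(160.9) = 160.9
  Q: 0 + 3(160.9) = 482.7
Total out = 1911 mol/min; y_Q = 482.7 / 1911 = 0.2526.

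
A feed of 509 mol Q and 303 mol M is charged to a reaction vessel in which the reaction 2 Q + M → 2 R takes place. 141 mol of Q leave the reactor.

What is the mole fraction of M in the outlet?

0.189

For Q: n = n₀ − 2ξ → 141 = 509 − 2ξ, giving ξ = 184 mol.
Outlet amounts (n = n₀ + ν ξ):
  Q: 509 − 2(184) = 141
  M: 303 − 1(184) = 119
  R: 0 + 2(184) = 368
Total out = 628 mol; y_M = 119 / 628 = 0.1895.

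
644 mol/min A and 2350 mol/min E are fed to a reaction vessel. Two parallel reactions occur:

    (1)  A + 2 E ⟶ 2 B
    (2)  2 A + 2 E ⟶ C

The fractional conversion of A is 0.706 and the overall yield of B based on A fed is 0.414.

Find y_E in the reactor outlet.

Yield of B: 2ξ₁ / 644 = 0.414 → ξ₁ = 133.3 mol/min.
Conversion of A: 1ξ₁ + 2ξ₂ = 0.706 × 644 = 454.7 → ξ₂ = 160.7 mol/min.
Outlet amounts (n = n₀ + Σ ν·ξ):
  A: 644 − 1(133.3) − 2(160.7) = 189.3
  E: 2350 − 2(133.3) − 2(160.7) = 1762
  B: 0 + 2(133.3) = 266.6
  C: 0 + 1(160.7) = 160.7
Total out = 2379 mol/min; y_E = 1762 / 2379 = 0.7408.

0.741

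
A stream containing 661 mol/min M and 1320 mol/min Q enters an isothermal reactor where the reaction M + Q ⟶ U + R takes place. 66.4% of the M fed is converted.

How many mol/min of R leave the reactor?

M reacted = 0.664 × 661 = 438.9 mol/min; ν_M = −1, so ξ = 438.9/1 = 438.9 mol/min.
Outlet amounts (n = n₀ + ν ξ):
  M: 661 − 1(438.9) = 222.1
  Q: 1320 − 1(438.9) = 881.1
  U: 0 + 1(438.9) = 438.9
  R: 0 + 1(438.9) = 438.9

439 mol/min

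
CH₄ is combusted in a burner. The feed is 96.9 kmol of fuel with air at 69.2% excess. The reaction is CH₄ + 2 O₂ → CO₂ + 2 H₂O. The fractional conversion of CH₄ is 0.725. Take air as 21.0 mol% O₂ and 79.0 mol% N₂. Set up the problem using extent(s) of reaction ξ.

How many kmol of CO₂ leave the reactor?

Stoichiometric O₂ = 2 × 96.9 = 193.8 kmol; O₂ fed = 193.8 × 1.692 = 327.9 kmol.
N₂ fed = 327.9 × 79/21 = 1234 kmol.
Fuel reacted = 0.725 × 96.9 → ξ = 70.25 kmol.
Outlet (n = n₀ + ν ξ):
  CH₄: 96.9 − 1(70.25) = 26.65
  O₂: 327.9 − 2(70.25) = 187.4
  N₂: 1234 (inert)
  CO₂: 0 + 1(70.25) = 70.25
  H₂O: 0 + 2(70.25) = 140.5

70.3 kmol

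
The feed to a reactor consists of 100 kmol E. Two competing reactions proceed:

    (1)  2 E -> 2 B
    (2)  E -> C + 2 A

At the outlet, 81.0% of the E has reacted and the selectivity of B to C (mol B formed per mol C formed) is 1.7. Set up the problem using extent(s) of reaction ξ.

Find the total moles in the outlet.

Conversion of E: E consumed = 0.81 × 100 = 81 kmol = 2ξ₁ + 1ξ₂.
Selectivity: 2ξ₁ / (1ξ₂) = 1.7 → ξ₁ = 0.85 ξ₂.
Substitute: (2·0.85 + 1) ξ₂ = 81 → ξ₂ = 30 kmol, ξ₁ = 25.5 kmol.
Outlet amounts (n = n₀ + Σ ν·ξ):
  E: 100 − 2(25.5) − 1(30) = 19
  B: 0 + 2(25.5) = 51
  C: 0 + 1(30) = 30
  A: 0 + 2(30) = 60
Total out = 19 + 51 + 30 + 60 = 160 kmol.

160 kmol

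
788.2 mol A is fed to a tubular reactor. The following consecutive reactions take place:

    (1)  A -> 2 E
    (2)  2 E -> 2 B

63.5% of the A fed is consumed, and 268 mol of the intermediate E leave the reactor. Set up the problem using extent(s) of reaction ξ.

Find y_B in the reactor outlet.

0.569

Conversion of A: A consumed = 1ξ₁ = 0.635 × 788.2 → ξ₁ = 500.5 mol.
E balance: n_E = 0 + 2ξ₁ − 2ξ₂ = 268 → ξ₂ = (2·500.5 − 268)/2 = 366.5 mol.
Outlet amounts (n = n₀ + Σ ν·ξ):
  A: 788.2 − 1(500.5) = 287.7
  E: 0 + 2(500.5) − 2(366.5) = 268
  B: 0 + 2(366.5) = 733
Total out = 1289 mol; y_B = 733 / 1289 = 0.5688.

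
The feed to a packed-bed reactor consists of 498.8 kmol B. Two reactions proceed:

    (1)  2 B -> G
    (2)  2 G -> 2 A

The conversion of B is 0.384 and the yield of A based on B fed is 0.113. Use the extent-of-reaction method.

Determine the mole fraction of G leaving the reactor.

0.0978

Conversion of B: B consumed = 2ξ₁ = 0.384 × 498.8 → ξ₁ = 95.77 kmol.
Yield of A: 2ξ₂ / 498.8 = 0.113 → ξ₂ = 28.18 kmol.
Outlet amounts (n = n₀ + Σ ν·ξ):
  B: 498.8 − 2(95.77) = 307.3
  G: 0 + 1(95.77) − 2(28.18) = 39.41
  A: 0 + 2(28.18) = 56.36
Total out = 403 kmol; y_G = 39.41 / 403 = 0.09777.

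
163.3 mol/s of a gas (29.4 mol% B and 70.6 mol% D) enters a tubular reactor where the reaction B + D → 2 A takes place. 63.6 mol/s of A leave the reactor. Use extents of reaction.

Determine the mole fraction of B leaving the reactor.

0.0993

For A: n = n₀ + 2ξ → 63.6 = 0 + 2ξ, giving ξ = 31.8 mol/s.
Outlet amounts (n = n₀ + ν ξ):
  B: 48.01 − 1(31.8) = 16.21
  D: 115.3 − 1(31.8) = 83.49
  A: 0 + 2(31.8) = 63.6
Total out = 163.3 mol/s; y_B = 16.21 / 163.3 = 0.09927.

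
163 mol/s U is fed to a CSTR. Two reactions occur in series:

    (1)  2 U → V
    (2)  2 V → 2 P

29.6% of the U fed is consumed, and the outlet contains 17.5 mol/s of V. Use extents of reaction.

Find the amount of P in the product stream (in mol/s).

Conversion of U: U consumed = 2ξ₁ = 0.296 × 163 → ξ₁ = 24.12 mol/s.
V balance: n_V = 0 + 1ξ₁ − 2ξ₂ = 17.5 → ξ₂ = (1·24.12 − 17.5)/2 = 3.312 mol/s.
Outlet amounts (n = n₀ + Σ ν·ξ):
  U: 163 − 2(24.12) = 114.8
  V: 0 + 1(24.12) − 2(3.312) = 17.5
  P: 0 + 2(3.312) = 6.624

6.62 mol/s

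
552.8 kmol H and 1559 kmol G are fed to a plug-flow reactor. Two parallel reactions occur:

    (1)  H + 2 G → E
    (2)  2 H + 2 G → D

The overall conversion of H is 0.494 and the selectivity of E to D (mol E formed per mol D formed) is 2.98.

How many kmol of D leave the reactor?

54.8 kmol

Conversion of H: H consumed = 0.494 × 552.8 = 273.1 kmol = 1ξ₁ + 2ξ₂.
Selectivity: 1ξ₁ / (1ξ₂) = 2.98 → ξ₁ = 2.98 ξ₂.
Substitute: (1·2.98 + 2) ξ₂ = 273.1 → ξ₂ = 54.84 kmol, ξ₁ = 163.4 kmol.
Outlet amounts (n = n₀ + Σ ν·ξ):
  H: 552.8 − 1(163.4) − 2(54.84) = 279.7
  G: 1559 − 2(163.4) − 2(54.84) = 1123
  E: 0 + 1(163.4) = 163.4
  D: 0 + 1(54.84) = 54.84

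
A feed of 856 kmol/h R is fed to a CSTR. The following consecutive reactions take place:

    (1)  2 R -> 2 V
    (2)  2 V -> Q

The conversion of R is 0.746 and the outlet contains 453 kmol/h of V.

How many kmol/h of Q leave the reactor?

92.8 kmol/h

Conversion of R: R consumed = 2ξ₁ = 0.746 × 856 → ξ₁ = 319.3 kmol/h.
V balance: n_V = 0 + 2ξ₁ − 2ξ₂ = 453 → ξ₂ = (2·319.3 − 453)/2 = 92.79 kmol/h.
Outlet amounts (n = n₀ + Σ ν·ξ):
  R: 856 − 2(319.3) = 217.4
  V: 0 + 2(319.3) − 2(92.79) = 453
  Q: 0 + 1(92.79) = 92.79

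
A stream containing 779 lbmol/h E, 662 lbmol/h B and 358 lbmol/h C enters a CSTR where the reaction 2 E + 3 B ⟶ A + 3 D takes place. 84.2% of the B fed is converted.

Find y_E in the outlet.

0.253

B reacted = 0.842 × 662 = 557.4 lbmol/h; ν_B = −3, so ξ = 557.4/3 = 185.8 lbmol/h.
Outlet amounts (n = n₀ + ν ξ):
  E: 779 − 2(185.8) = 407.4
  B: 662 − 3(185.8) = 104.6
  A: 0 + 1(185.8) = 185.8
  D: 0 + 3(185.8) = 557.4
  C: 358 (inert)
Total out = 1613 lbmol/h; y_E = 407.4 / 1613 = 0.2525.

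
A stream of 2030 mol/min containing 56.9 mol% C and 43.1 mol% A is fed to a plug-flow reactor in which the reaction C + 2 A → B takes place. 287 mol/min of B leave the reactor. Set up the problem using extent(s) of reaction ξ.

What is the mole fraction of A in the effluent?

0.207

For B: n = n₀ + 1ξ → 287 = 0 + 1ξ, giving ξ = 287 mol/min.
Outlet amounts (n = n₀ + ν ξ):
  C: 1155 − 1(287) = 868.1
  A: 874.9 − 2(287) = 300.9
  B: 0 + 1(287) = 287
Total out = 1456 mol/min; y_A = 300.9 / 1456 = 0.2067.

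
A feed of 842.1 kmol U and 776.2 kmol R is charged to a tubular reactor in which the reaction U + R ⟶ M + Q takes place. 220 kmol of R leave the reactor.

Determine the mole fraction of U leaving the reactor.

For R: n = n₀ − 1ξ → 220 = 776.2 − 1ξ, giving ξ = 556.2 kmol.
Outlet amounts (n = n₀ + ν ξ):
  U: 842.1 − 1(556.2) = 285.9
  R: 776.2 − 1(556.2) = 220
  M: 0 + 1(556.2) = 556.2
  Q: 0 + 1(556.2) = 556.2
Total out = 1618 kmol; y_U = 285.9 / 1618 = 0.1767.

0.177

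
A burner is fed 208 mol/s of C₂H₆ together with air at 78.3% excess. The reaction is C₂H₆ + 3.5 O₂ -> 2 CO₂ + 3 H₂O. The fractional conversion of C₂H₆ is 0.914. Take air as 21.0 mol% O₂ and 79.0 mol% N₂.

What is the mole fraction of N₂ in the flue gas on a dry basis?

Stoichiometric O₂ = 3.5 × 208 = 728 mol/s; O₂ fed = 728 × 1.783 = 1298 mol/s.
N₂ fed = 1298 × 79/21 = 4883 mol/s.
Fuel reacted = 0.914 × 208 → ξ = 190.1 mol/s.
Outlet (n = n₀ + ν ξ):
  C₂H₆: 208 − 1(190.1) = 17.89
  O₂: 1298 − 3.5(190.1) = 632.6
  N₂: 4883 (inert)
  CO₂: 0 + 2(190.1) = 380.2
  H₂O: 0 + 3(190.1) = 570.3
Dry total = 5914 mol/s; y_N₂ (dry) = 4883 / 5914 = 0.8257.

0.826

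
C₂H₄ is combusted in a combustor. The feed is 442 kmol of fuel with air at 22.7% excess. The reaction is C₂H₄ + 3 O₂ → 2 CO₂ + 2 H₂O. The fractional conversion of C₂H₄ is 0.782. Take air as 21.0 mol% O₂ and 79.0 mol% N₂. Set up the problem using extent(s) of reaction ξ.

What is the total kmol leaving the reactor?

Stoichiometric O₂ = 3 × 442 = 1326 kmol; O₂ fed = 1326 × 1.227 = 1627 kmol.
N₂ fed = 1627 × 79/21 = 6121 kmol.
Fuel reacted = 0.782 × 442 → ξ = 345.6 kmol.
Outlet (n = n₀ + ν ξ):
  C₂H₄: 442 − 1(345.6) = 96.36
  O₂: 1627 − 3(345.6) = 590.1
  N₂: 6121 (inert)
  CO₂: 0 + 2(345.6) = 691.3
  H₂O: 0 + 2(345.6) = 691.3
Total out = 96.36 + 590.1 + 6121 + 691.3 + 691.3 = 8190 kmol.

8190 kmol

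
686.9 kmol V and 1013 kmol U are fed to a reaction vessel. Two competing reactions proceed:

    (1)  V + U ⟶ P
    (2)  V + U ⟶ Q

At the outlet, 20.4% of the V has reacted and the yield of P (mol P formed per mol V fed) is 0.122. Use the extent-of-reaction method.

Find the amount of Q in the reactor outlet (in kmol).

Yield of P: 1ξ₁ / 686.9 = 0.122 → ξ₁ = 83.8 kmol.
Conversion of V: 1ξ₁ + 1ξ₂ = 0.204 × 686.9 = 140.1 → ξ₂ = 56.33 kmol.
Outlet amounts (n = n₀ + Σ ν·ξ):
  V: 686.9 − 1(83.8) − 1(56.33) = 546.8
  U: 1013 − 1(83.8) − 1(56.33) = 872.9
  P: 0 + 1(83.8) = 83.8
  Q: 0 + 1(56.33) = 56.33

56.3 kmol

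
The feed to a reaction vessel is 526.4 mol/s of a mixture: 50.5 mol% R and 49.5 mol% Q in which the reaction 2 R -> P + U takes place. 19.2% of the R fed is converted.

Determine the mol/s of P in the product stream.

R reacted = 0.192 × 265.8 = 51.04 mol/s; ν_R = −2, so ξ = 51.04/2 = 25.52 mol/s.
Outlet amounts (n = n₀ + ν ξ):
  R: 265.8 − 2(25.52) = 214.8
  P: 0 + 1(25.52) = 25.52
  U: 0 + 1(25.52) = 25.52
  Q: 260.6 (inert)

25.5 mol/s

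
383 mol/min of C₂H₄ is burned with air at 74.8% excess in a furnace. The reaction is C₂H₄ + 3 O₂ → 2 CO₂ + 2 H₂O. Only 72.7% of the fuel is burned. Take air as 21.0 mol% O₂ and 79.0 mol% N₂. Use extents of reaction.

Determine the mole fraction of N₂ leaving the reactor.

0.76

Stoichiometric O₂ = 3 × 383 = 1149 mol/min; O₂ fed = 1149 × 1.748 = 2008 mol/min.
N₂ fed = 2008 × 79/21 = 7556 mol/min.
Fuel reacted = 0.727 × 383 → ξ = 278.4 mol/min.
Outlet (n = n₀ + ν ξ):
  C₂H₄: 383 − 1(278.4) = 104.6
  O₂: 2008 − 3(278.4) = 1173
  N₂: 7556 (inert)
  CO₂: 0 + 2(278.4) = 556.9
  H₂O: 0 + 2(278.4) = 556.9
Total out = 9947 mol/min; y_N₂ = 7556 / 9947 = 0.7596.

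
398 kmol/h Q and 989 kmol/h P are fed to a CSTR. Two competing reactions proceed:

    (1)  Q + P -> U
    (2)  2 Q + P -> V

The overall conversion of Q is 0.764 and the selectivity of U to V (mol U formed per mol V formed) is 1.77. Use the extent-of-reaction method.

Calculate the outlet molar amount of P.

Conversion of Q: Q consumed = 0.764 × 398 = 304.1 kmol/h = 1ξ₁ + 2ξ₂.
Selectivity: 1ξ₁ / (1ξ₂) = 1.77 → ξ₁ = 1.77 ξ₂.
Substitute: (1·1.77 + 2) ξ₂ = 304.1 → ξ₂ = 80.66 kmol/h, ξ₁ = 142.8 kmol/h.
Outlet amounts (n = n₀ + Σ ν·ξ):
  Q: 398 − 1(142.8) − 2(80.66) = 93.93
  P: 989 − 1(142.8) − 1(80.66) = 765.6
  U: 0 + 1(142.8) = 142.8
  V: 0 + 1(80.66) = 80.66

766 kmol/h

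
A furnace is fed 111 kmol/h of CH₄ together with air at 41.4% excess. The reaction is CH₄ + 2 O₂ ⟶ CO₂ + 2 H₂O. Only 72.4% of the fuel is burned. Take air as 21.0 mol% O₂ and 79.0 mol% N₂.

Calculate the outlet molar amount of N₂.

Stoichiometric O₂ = 2 × 111 = 222 kmol/h; O₂ fed = 222 × 1.414 = 313.9 kmol/h.
N₂ fed = 313.9 × 79/21 = 1181 kmol/h.
Fuel reacted = 0.724 × 111 → ξ = 80.36 kmol/h.
Outlet (n = n₀ + ν ξ):
  CH₄: 111 − 1(80.36) = 30.64
  O₂: 313.9 − 2(80.36) = 153.2
  N₂: 1181 (inert)
  CO₂: 0 + 1(80.36) = 80.36
  H₂O: 0 + 2(80.36) = 160.7

1180 kmol/h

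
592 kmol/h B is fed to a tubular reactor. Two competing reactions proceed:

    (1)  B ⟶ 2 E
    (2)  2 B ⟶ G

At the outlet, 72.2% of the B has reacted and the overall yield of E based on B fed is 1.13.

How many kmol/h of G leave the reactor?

46.5 kmol/h

Yield of E: 2ξ₁ / 592 = 1.13 → ξ₁ = 334.5 kmol/h.
Conversion of B: 1ξ₁ + 2ξ₂ = 0.722 × 592 = 427.4 → ξ₂ = 46.47 kmol/h.
Outlet amounts (n = n₀ + Σ ν·ξ):
  B: 592 − 1(334.5) − 2(46.47) = 164.6
  E: 0 + 2(334.5) = 669
  G: 0 + 1(46.47) = 46.47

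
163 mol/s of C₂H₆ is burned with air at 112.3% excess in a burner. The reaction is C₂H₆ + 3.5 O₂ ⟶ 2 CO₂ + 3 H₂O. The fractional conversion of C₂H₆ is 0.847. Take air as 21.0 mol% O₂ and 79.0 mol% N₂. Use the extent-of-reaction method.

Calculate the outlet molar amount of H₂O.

Stoichiometric O₂ = 3.5 × 163 = 570.5 mol/s; O₂ fed = 570.5 × 2.123 = 1211 mol/s.
N₂ fed = 1211 × 79/21 = 4556 mol/s.
Fuel reacted = 0.847 × 163 → ξ = 138.1 mol/s.
Outlet (n = n₀ + ν ξ):
  C₂H₆: 163 − 1(138.1) = 24.94
  O₂: 1211 − 3.5(138.1) = 728
  N₂: 4556 (inert)
  CO₂: 0 + 2(138.1) = 276.1
  H₂O: 0 + 3(138.1) = 414.2

414 mol/s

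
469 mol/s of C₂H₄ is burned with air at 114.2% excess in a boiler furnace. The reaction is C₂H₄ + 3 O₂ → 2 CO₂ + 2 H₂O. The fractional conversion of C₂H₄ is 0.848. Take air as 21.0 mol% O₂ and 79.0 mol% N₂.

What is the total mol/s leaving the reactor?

Stoichiometric O₂ = 3 × 469 = 1407 mol/s; O₂ fed = 1407 × 2.142 = 3014 mol/s.
N₂ fed = 3014 × 79/21 = 11340 mol/s.
Fuel reacted = 0.848 × 469 → ξ = 397.7 mol/s.
Outlet (n = n₀ + ν ξ):
  C₂H₄: 469 − 1(397.7) = 71.29
  O₂: 3014 − 3(397.7) = 1821
  N₂: 11340 (inert)
  CO₂: 0 + 2(397.7) = 795.4
  H₂O: 0 + 2(397.7) = 795.4
Total out = 71.29 + 1821 + 11340 + 795.4 + 795.4 = 14820 mol/s.

14800 mol/s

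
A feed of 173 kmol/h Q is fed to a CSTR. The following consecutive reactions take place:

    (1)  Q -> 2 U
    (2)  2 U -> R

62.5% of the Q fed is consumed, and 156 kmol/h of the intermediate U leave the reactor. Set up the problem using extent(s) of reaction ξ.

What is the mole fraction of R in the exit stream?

Conversion of Q: Q consumed = 1ξ₁ = 0.625 × 173 → ξ₁ = 108.1 kmol/h.
U balance: n_U = 0 + 2ξ₁ − 2ξ₂ = 156 → ξ₂ = (2·108.1 − 156)/2 = 30.12 kmol/h.
Outlet amounts (n = n₀ + Σ ν·ξ):
  Q: 173 − 1(108.1) = 64.88
  U: 0 + 2(108.1) − 2(30.12) = 156
  R: 0 + 1(30.12) = 30.12
Total out = 251 kmol/h; y_R = 30.12 / 251 = 0.12.

0.12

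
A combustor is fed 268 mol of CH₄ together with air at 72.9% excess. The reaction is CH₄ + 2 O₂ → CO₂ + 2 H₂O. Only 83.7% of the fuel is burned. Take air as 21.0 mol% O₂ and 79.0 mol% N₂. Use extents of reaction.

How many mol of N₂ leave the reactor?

Stoichiometric O₂ = 2 × 268 = 536 mol; O₂ fed = 536 × 1.729 = 926.7 mol.
N₂ fed = 926.7 × 79/21 = 3486 mol.
Fuel reacted = 0.837 × 268 → ξ = 224.3 mol.
Outlet (n = n₀ + ν ξ):
  CH₄: 268 − 1(224.3) = 43.68
  O₂: 926.7 − 2(224.3) = 478.1
  N₂: 3486 (inert)
  CO₂: 0 + 1(224.3) = 224.3
  H₂O: 0 + 2(224.3) = 448.6

3490 mol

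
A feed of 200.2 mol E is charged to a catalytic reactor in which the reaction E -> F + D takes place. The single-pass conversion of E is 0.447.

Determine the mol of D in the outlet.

E reacted = 0.447 × 200.2 = 89.49 mol; ν_E = −1, so ξ = 89.49/1 = 89.49 mol.
Outlet amounts (n = n₀ + ν ξ):
  E: 200.2 − 1(89.49) = 110.7
  F: 0 + 1(89.49) = 89.49
  D: 0 + 1(89.49) = 89.49

89.5 mol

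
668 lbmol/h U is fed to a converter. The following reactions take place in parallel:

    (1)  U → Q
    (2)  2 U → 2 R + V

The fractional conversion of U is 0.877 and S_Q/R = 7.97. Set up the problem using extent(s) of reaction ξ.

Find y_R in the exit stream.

0.0932

Conversion of U: U consumed = 0.877 × 668 = 585.8 lbmol/h = 1ξ₁ + 2ξ₂.
Selectivity: 1ξ₁ / (2ξ₂) = 7.97 → ξ₁ = 15.94 ξ₂.
Substitute: (1·15.94 + 2) ξ₂ = 585.8 → ξ₂ = 32.66 lbmol/h, ξ₁ = 520.5 lbmol/h.
Outlet amounts (n = n₀ + Σ ν·ξ):
  U: 668 − 1(520.5) − 2(32.66) = 82.16
  Q: 0 + 1(520.5) = 520.5
  R: 0 + 2(32.66) = 65.31
  V: 0 + 1(32.66) = 32.66
Total out = 700.7 lbmol/h; y_R = 65.31 / 700.7 = 0.09321.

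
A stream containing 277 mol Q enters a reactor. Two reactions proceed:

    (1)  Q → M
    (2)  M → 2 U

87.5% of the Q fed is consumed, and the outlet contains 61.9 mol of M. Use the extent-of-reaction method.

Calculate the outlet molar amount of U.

Conversion of Q: Q consumed = 1ξ₁ = 0.875 × 277 → ξ₁ = 242.4 mol.
M balance: n_M = 0 + 1ξ₁ − 1ξ₂ = 61.9 → ξ₂ = (1·242.4 − 61.9)/1 = 180.5 mol.
Outlet amounts (n = n₀ + Σ ν·ξ):
  Q: 277 − 1(242.4) = 34.62
  M: 0 + 1(242.4) − 1(180.5) = 61.9
  U: 0 + 2(180.5) = 360.9

361 mol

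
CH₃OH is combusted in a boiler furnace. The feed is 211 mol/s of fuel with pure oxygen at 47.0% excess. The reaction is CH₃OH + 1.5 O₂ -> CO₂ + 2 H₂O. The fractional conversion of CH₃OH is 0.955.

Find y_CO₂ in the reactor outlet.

Stoichiometric O₂ = 1.5 × 211 = 316.5 mol/s; O₂ fed = 316.5 × 1.470 = 465.3 mol/s.
Fuel reacted = 0.955 × 211 → ξ = 201.5 mol/s.
Outlet (n = n₀ + ν ξ):
  CH₃OH: 211 − 1(201.5) = 9.495
  O₂: 465.3 − 1.5(201.5) = 163
  CO₂: 0 + 1(201.5) = 201.5
  H₂O: 0 + 2(201.5) = 403
Total out = 777 mol/s; y_CO₂ = 201.5 / 777 = 0.2593.

0.259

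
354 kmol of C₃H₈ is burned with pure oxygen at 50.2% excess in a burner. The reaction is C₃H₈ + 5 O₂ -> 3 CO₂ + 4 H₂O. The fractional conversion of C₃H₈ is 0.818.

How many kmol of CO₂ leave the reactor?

Stoichiometric O₂ = 5 × 354 = 1770 kmol; O₂ fed = 1770 × 1.502 = 2659 kmol.
Fuel reacted = 0.818 × 354 → ξ = 289.6 kmol.
Outlet (n = n₀ + ν ξ):
  C₃H₈: 354 − 1(289.6) = 64.43
  O₂: 2659 − 5(289.6) = 1211
  CO₂: 0 + 3(289.6) = 868.7
  H₂O: 0 + 4(289.6) = 1158

869 kmol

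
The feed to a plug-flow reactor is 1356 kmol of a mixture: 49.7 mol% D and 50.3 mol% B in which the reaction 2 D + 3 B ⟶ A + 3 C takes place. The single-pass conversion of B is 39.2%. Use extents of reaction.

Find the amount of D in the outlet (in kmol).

B reacted = 0.392 × 682.1 = 267.4 kmol; ν_B = −3, so ξ = 267.4/3 = 89.12 kmol.
Outlet amounts (n = n₀ + ν ξ):
  D: 673.9 − 2(89.12) = 495.7
  B: 682.1 − 3(89.12) = 414.7
  A: 0 + 1(89.12) = 89.12
  C: 0 + 3(89.12) = 267.4

496 kmol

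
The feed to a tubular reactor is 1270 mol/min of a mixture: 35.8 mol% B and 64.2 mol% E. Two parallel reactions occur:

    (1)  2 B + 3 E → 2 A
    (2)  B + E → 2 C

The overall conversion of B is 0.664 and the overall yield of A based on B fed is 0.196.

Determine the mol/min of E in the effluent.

469 mol/min

Yield of A: 2ξ₁ / 454.7 = 0.196 → ξ₁ = 44.56 mol/min.
Conversion of B: 2ξ₁ + 1ξ₂ = 0.664 × 454.7 = 301.9 → ξ₂ = 212.8 mol/min.
Outlet amounts (n = n₀ + Σ ν·ξ):
  B: 454.7 − 2(44.56) − 1(212.8) = 152.8
  E: 815.3 − 3(44.56) − 1(212.8) = 468.9
  A: 0 + 2(44.56) = 89.11
  C: 0 + 2(212.8) = 425.6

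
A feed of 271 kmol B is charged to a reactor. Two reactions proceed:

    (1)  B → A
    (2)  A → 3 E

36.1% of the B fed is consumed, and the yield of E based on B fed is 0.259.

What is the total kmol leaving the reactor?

Conversion of B: B consumed = 1ξ₁ = 0.361 × 271 → ξ₁ = 97.83 kmol.
Yield of E: 3ξ₂ / 271 = 0.259 → ξ₂ = 23.4 kmol.
Outlet amounts (n = n₀ + Σ ν·ξ):
  B: 271 − 1(97.83) = 173.2
  A: 0 + 1(97.83) − 1(23.4) = 74.43
  E: 0 + 3(23.4) = 70.19
Total out = 173.2 + 74.43 + 70.19 = 317.8 kmol.

318 kmol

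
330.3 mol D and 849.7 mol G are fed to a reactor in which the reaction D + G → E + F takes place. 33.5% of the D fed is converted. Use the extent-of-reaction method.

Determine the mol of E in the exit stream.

111 mol

D reacted = 0.335 × 330.3 = 110.7 mol; ν_D = −1, so ξ = 110.7/1 = 110.7 mol.
Outlet amounts (n = n₀ + ν ξ):
  D: 330.3 − 1(110.7) = 219.6
  G: 849.7 − 1(110.7) = 739
  E: 0 + 1(110.7) = 110.7
  F: 0 + 1(110.7) = 110.7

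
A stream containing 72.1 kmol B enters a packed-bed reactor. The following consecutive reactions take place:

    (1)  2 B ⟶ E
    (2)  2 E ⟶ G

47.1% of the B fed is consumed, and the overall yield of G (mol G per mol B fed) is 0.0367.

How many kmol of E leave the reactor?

11.7 kmol

Conversion of B: B consumed = 2ξ₁ = 0.471 × 72.1 → ξ₁ = 16.98 kmol.
Yield of G: 1ξ₂ / 72.1 = 0.0367 → ξ₂ = 2.646 kmol.
Outlet amounts (n = n₀ + Σ ν·ξ):
  B: 72.1 − 2(16.98) = 38.14
  E: 0 + 1(16.98) − 2(2.646) = 11.69
  G: 0 + 1(2.646) = 2.646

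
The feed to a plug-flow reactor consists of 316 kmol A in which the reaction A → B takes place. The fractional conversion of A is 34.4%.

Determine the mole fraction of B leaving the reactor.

0.344

A reacted = 0.344 × 316 = 108.7 kmol; ν_A = −1, so ξ = 108.7/1 = 108.7 kmol.
Outlet amounts (n = n₀ + ν ξ):
  A: 316 − 1(108.7) = 207.3
  B: 0 + 1(108.7) = 108.7
Total out = 316 kmol; y_B = 108.7 / 316 = 0.344.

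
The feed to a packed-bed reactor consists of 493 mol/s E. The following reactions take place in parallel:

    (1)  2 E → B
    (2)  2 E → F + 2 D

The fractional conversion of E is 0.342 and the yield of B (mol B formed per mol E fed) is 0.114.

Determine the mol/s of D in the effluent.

56.2 mol/s

Yield of B: 1ξ₁ / 493 = 0.114 → ξ₁ = 56.2 mol/s.
Conversion of E: 2ξ₁ + 2ξ₂ = 0.342 × 493 = 168.6 → ξ₂ = 28.1 mol/s.
Outlet amounts (n = n₀ + Σ ν·ξ):
  E: 493 − 2(56.2) − 2(28.1) = 324.4
  B: 0 + 1(56.2) = 56.2
  F: 0 + 1(28.1) = 28.1
  D: 0 + 2(28.1) = 56.2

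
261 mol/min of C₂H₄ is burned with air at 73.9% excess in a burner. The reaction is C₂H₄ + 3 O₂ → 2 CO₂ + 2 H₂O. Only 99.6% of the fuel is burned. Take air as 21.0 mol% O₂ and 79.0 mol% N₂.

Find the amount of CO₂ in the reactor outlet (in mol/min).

Stoichiometric O₂ = 3 × 261 = 783 mol/min; O₂ fed = 783 × 1.739 = 1362 mol/min.
N₂ fed = 1362 × 79/21 = 5122 mol/min.
Fuel reacted = 0.996 × 261 → ξ = 260 mol/min.
Outlet (n = n₀ + ν ξ):
  C₂H₄: 261 − 1(260) = 1.044
  O₂: 1362 − 3(260) = 581.8
  N₂: 5122 (inert)
  CO₂: 0 + 2(260) = 519.9
  H₂O: 0 + 2(260) = 519.9

520 mol/min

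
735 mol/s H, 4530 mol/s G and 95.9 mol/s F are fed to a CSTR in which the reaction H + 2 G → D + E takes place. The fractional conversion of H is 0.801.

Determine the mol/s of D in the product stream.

589 mol/s

H reacted = 0.801 × 735 = 588.7 mol/s; ν_H = −1, so ξ = 588.7/1 = 588.7 mol/s.
Outlet amounts (n = n₀ + ν ξ):
  H: 735 − 1(588.7) = 146.3
  G: 4530 − 2(588.7) = 3353
  D: 0 + 1(588.7) = 588.7
  E: 0 + 1(588.7) = 588.7
  F: 95.9 (inert)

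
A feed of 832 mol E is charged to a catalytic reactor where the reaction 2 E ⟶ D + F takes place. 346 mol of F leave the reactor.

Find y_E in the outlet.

0.168

For F: n = n₀ + 1ξ → 346 = 0 + 1ξ, giving ξ = 346 mol.
Outlet amounts (n = n₀ + ν ξ):
  E: 832 − 2(346) = 140
  D: 0 + 1(346) = 346
  F: 0 + 1(346) = 346
Total out = 832 mol; y_E = 140 / 832 = 0.1683.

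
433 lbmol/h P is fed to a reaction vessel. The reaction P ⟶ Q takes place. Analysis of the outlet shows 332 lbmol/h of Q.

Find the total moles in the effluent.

433 lbmol/h

For Q: n = n₀ + 1ξ → 332 = 0 + 1ξ, giving ξ = 332 lbmol/h.
Outlet amounts (n = n₀ + ν ξ):
  P: 433 − 1(332) = 101
  Q: 0 + 1(332) = 332
Total out = 101 + 332 = 433 lbmol/h.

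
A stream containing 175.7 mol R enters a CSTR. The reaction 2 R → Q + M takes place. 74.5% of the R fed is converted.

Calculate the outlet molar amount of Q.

65.4 mol

R reacted = 0.745 × 175.7 = 130.9 mol; ν_R = −2, so ξ = 130.9/2 = 65.45 mol.
Outlet amounts (n = n₀ + ν ξ):
  R: 175.7 − 2(65.45) = 44.8
  Q: 0 + 1(65.45) = 65.45
  M: 0 + 1(65.45) = 65.45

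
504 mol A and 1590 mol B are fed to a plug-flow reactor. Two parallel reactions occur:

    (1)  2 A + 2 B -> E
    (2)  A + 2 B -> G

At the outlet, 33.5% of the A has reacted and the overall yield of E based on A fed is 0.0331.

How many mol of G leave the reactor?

Yield of E: 1ξ₁ / 504 = 0.0331 → ξ₁ = 16.68 mol.
Conversion of A: 2ξ₁ + 1ξ₂ = 0.335 × 504 = 168.8 → ξ₂ = 135.5 mol.
Outlet amounts (n = n₀ + Σ ν·ξ):
  A: 504 − 2(16.68) − 1(135.5) = 335.2
  B: 1590 − 2(16.68) − 2(135.5) = 1286
  E: 0 + 1(16.68) = 16.68
  G: 0 + 1(135.5) = 135.5

135 mol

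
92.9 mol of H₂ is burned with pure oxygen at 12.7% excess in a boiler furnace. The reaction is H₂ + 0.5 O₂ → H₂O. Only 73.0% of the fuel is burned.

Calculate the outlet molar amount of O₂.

Stoichiometric O₂ = 0.5 × 92.9 = 46.45 mol; O₂ fed = 46.45 × 1.127 = 52.35 mol.
Fuel reacted = 0.73 × 92.9 → ξ = 67.82 mol.
Outlet (n = n₀ + ν ξ):
  H₂: 92.9 − 1(67.82) = 25.08
  O₂: 52.35 − 0.5(67.82) = 18.44
  H₂O: 0 + 1(67.82) = 67.82

18.4 mol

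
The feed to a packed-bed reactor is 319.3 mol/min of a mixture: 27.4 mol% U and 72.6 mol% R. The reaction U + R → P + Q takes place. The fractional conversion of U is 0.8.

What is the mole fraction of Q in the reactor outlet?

0.219

U reacted = 0.8 × 87.49 = 69.99 mol/min; ν_U = −1, so ξ = 69.99/1 = 69.99 mol/min.
Outlet amounts (n = n₀ + ν ξ):
  U: 87.49 − 1(69.99) = 17.5
  R: 231.8 − 1(69.99) = 161.8
  P: 0 + 1(69.99) = 69.99
  Q: 0 + 1(69.99) = 69.99
Total out = 319.3 mol/min; y_Q = 69.99 / 319.3 = 0.2192.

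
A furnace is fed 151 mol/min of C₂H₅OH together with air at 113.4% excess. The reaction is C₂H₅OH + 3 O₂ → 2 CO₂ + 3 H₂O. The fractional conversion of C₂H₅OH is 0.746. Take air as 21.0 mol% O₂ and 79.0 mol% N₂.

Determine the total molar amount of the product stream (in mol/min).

Stoichiometric O₂ = 3 × 151 = 453 mol/min; O₂ fed = 453 × 2.134 = 966.7 mol/min.
N₂ fed = 966.7 × 79/21 = 3637 mol/min.
Fuel reacted = 0.746 × 151 → ξ = 112.6 mol/min.
Outlet (n = n₀ + ν ξ):
  C₂H₅OH: 151 − 1(112.6) = 38.35
  O₂: 966.7 − 3(112.6) = 628.8
  N₂: 3637 (inert)
  CO₂: 0 + 2(112.6) = 225.3
  H₂O: 0 + 3(112.6) = 337.9
Total out = 38.35 + 628.8 + 3637 + 225.3 + 337.9 = 4867 mol/min.

4870 mol/min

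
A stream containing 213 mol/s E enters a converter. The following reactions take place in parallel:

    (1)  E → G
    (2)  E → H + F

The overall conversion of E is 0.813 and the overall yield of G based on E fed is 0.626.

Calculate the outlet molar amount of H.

Yield of G: 1ξ₁ / 213 = 0.626 → ξ₁ = 133.3 mol/s.
Conversion of E: 1ξ₁ + 1ξ₂ = 0.813 × 213 = 173.2 → ξ₂ = 39.83 mol/s.
Outlet amounts (n = n₀ + Σ ν·ξ):
  E: 213 − 1(133.3) − 1(39.83) = 39.83
  G: 0 + 1(133.3) = 133.3
  H: 0 + 1(39.83) = 39.83
  F: 0 + 1(39.83) = 39.83

39.8 mol/s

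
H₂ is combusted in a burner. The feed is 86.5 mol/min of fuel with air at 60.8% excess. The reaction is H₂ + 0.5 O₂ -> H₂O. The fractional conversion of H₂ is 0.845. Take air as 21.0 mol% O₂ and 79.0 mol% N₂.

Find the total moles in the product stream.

Stoichiometric O₂ = 0.5 × 86.5 = 43.25 mol/min; O₂ fed = 43.25 × 1.608 = 69.55 mol/min.
N₂ fed = 69.55 × 79/21 = 261.6 mol/min.
Fuel reacted = 0.845 × 86.5 → ξ = 73.09 mol/min.
Outlet (n = n₀ + ν ξ):
  H₂: 86.5 − 1(73.09) = 13.41
  O₂: 69.55 − 0.5(73.09) = 33
  N₂: 261.6 (inert)
  H₂O: 0 + 1(73.09) = 73.09
Total out = 13.41 + 33 + 261.6 + 73.09 = 381.1 mol/min.

381 mol/min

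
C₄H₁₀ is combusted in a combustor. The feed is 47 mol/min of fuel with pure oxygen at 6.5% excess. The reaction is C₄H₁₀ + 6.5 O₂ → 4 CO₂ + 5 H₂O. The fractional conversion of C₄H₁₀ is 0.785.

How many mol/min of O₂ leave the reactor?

Stoichiometric O₂ = 6.5 × 47 = 305.5 mol/min; O₂ fed = 305.5 × 1.065 = 325.4 mol/min.
Fuel reacted = 0.785 × 47 → ξ = 36.9 mol/min.
Outlet (n = n₀ + ν ξ):
  C₄H₁₀: 47 − 1(36.9) = 10.1
  O₂: 325.4 − 6.5(36.9) = 85.54
  CO₂: 0 + 4(36.9) = 147.6
  H₂O: 0 + 5(36.9) = 184.5

85.5 mol/min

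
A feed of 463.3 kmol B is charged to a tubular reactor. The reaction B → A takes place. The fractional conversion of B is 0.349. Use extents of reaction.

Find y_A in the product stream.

B reacted = 0.349 × 463.3 = 161.7 kmol; ν_B = −1, so ξ = 161.7/1 = 161.7 kmol.
Outlet amounts (n = n₀ + ν ξ):
  B: 463.3 − 1(161.7) = 301.6
  A: 0 + 1(161.7) = 161.7
Total out = 463.3 kmol; y_A = 161.7 / 463.3 = 0.349.

0.349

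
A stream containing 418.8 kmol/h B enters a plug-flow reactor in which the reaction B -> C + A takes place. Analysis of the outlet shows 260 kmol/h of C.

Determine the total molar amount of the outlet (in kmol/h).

679 kmol/h

For C: n = n₀ + 1ξ → 260 = 0 + 1ξ, giving ξ = 260 kmol/h.
Outlet amounts (n = n₀ + ν ξ):
  B: 418.8 − 1(260) = 158.8
  C: 0 + 1(260) = 260
  A: 0 + 1(260) = 260
Total out = 158.8 + 260 + 260 = 678.8 kmol/h.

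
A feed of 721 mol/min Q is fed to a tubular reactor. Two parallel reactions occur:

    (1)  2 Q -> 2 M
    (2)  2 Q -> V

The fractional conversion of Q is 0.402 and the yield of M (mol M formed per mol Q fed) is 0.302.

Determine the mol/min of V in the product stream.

36.1 mol/min

Yield of M: 2ξ₁ / 721 = 0.302 → ξ₁ = 108.9 mol/min.
Conversion of Q: 2ξ₁ + 2ξ₂ = 0.402 × 721 = 289.8 → ξ₂ = 36.05 mol/min.
Outlet amounts (n = n₀ + Σ ν·ξ):
  Q: 721 − 2(108.9) − 2(36.05) = 431.2
  M: 0 + 2(108.9) = 217.7
  V: 0 + 1(36.05) = 36.05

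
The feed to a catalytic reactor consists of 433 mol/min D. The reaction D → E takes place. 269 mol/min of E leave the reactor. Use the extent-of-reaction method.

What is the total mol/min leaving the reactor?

433 mol/min

For E: n = n₀ + 1ξ → 269 = 0 + 1ξ, giving ξ = 269 mol/min.
Outlet amounts (n = n₀ + ν ξ):
  D: 433 − 1(269) = 164
  E: 0 + 1(269) = 269
Total out = 164 + 269 = 433 mol/min.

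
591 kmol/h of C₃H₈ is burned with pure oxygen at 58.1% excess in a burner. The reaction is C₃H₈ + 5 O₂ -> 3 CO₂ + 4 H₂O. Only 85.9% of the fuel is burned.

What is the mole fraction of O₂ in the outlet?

Stoichiometric O₂ = 5 × 591 = 2955 kmol/h; O₂ fed = 2955 × 1.581 = 4672 kmol/h.
Fuel reacted = 0.859 × 591 → ξ = 507.7 kmol/h.
Outlet (n = n₀ + ν ξ):
  C₃H₈: 591 − 1(507.7) = 83.33
  O₂: 4672 − 5(507.7) = 2134
  CO₂: 0 + 3(507.7) = 1523
  H₂O: 0 + 4(507.7) = 2031
Total out = 5771 kmol/h; y_O₂ = 2134 / 5771 = 0.3697.

0.37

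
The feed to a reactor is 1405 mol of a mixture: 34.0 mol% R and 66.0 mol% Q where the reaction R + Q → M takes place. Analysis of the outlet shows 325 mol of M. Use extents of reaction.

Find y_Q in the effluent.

0.558

For M: n = n₀ + 1ξ → 325 = 0 + 1ξ, giving ξ = 325 mol.
Outlet amounts (n = n₀ + ν ξ):
  R: 477.7 − 1(325) = 152.7
  Q: 927.3 − 1(325) = 602.3
  M: 0 + 1(325) = 325
Total out = 1080 mol; y_Q = 602.3 / 1080 = 0.5577.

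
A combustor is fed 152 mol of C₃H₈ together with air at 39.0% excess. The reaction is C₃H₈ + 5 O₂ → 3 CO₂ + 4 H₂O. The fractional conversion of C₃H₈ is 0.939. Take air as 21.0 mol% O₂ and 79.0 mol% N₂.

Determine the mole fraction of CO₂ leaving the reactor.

0.0804

Stoichiometric O₂ = 5 × 152 = 760 mol; O₂ fed = 760 × 1.390 = 1056 mol.
N₂ fed = 1056 × 79/21 = 3974 mol.
Fuel reacted = 0.939 × 152 → ξ = 142.7 mol.
Outlet (n = n₀ + ν ξ):
  C₃H₈: 152 − 1(142.7) = 9.272
  O₂: 1056 − 5(142.7) = 342.8
  N₂: 3974 (inert)
  CO₂: 0 + 3(142.7) = 428.2
  H₂O: 0 + 4(142.7) = 570.9
Total out = 5325 mol; y_CO₂ = 428.2 / 5325 = 0.08041.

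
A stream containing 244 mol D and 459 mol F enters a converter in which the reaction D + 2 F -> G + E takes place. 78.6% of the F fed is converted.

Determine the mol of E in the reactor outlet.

F reacted = 0.786 × 459 = 360.8 mol; ν_F = −2, so ξ = 360.8/2 = 180.4 mol.
Outlet amounts (n = n₀ + ν ξ):
  D: 244 − 1(180.4) = 63.61
  F: 459 − 2(180.4) = 98.23
  G: 0 + 1(180.4) = 180.4
  E: 0 + 1(180.4) = 180.4

180 mol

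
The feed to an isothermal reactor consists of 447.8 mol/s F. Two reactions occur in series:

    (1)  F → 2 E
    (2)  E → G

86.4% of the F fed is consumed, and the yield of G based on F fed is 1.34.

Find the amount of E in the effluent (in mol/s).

Conversion of F: F consumed = 1ξ₁ = 0.864 × 447.8 → ξ₁ = 386.9 mol/s.
Yield of G: 1ξ₂ / 447.8 = 1.34 → ξ₂ = 600.1 mol/s.
Outlet amounts (n = n₀ + Σ ν·ξ):
  F: 447.8 − 1(386.9) = 60.9
  E: 0 + 2(386.9) − 1(600.1) = 173.7
  G: 0 + 1(600.1) = 600.1

174 mol/s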